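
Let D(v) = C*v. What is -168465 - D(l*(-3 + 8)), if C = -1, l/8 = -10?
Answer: -168865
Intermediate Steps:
l = -80 (l = 8*(-10) = -80)
D(v) = -v
-168465 - D(l*(-3 + 8)) = -168465 - (-1)*(-80*(-3 + 8)) = -168465 - (-1)*(-80*5) = -168465 - (-1)*(-400) = -168465 - 1*400 = -168465 - 400 = -168865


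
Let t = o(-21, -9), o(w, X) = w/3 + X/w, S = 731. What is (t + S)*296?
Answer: 1501016/7 ≈ 2.1443e+5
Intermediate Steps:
o(w, X) = w/3 + X/w (o(w, X) = w*(⅓) + X/w = w/3 + X/w)
t = -46/7 (t = (⅓)*(-21) - 9/(-21) = -7 - 9*(-1/21) = -7 + 3/7 = -46/7 ≈ -6.5714)
(t + S)*296 = (-46/7 + 731)*296 = (5071/7)*296 = 1501016/7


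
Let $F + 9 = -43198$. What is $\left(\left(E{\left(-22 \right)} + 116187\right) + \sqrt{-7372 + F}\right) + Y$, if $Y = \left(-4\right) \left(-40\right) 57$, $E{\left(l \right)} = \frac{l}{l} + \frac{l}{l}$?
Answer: $125309 + i \sqrt{50579} \approx 1.2531 \cdot 10^{5} + 224.9 i$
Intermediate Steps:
$F = -43207$ ($F = -9 - 43198 = -43207$)
$E{\left(l \right)} = 2$ ($E{\left(l \right)} = 1 + 1 = 2$)
$Y = 9120$ ($Y = 160 \cdot 57 = 9120$)
$\left(\left(E{\left(-22 \right)} + 116187\right) + \sqrt{-7372 + F}\right) + Y = \left(\left(2 + 116187\right) + \sqrt{-7372 - 43207}\right) + 9120 = \left(116189 + \sqrt{-50579}\right) + 9120 = \left(116189 + i \sqrt{50579}\right) + 9120 = 125309 + i \sqrt{50579}$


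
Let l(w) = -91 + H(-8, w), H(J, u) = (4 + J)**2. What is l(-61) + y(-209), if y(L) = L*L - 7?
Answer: 43599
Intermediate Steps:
y(L) = -7 + L**2 (y(L) = L**2 - 7 = -7 + L**2)
l(w) = -75 (l(w) = -91 + (4 - 8)**2 = -91 + (-4)**2 = -91 + 16 = -75)
l(-61) + y(-209) = -75 + (-7 + (-209)**2) = -75 + (-7 + 43681) = -75 + 43674 = 43599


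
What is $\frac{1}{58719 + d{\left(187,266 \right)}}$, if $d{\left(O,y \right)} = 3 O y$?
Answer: $\frac{1}{207945} \approx 4.809 \cdot 10^{-6}$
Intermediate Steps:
$d{\left(O,y \right)} = 3 O y$
$\frac{1}{58719 + d{\left(187,266 \right)}} = \frac{1}{58719 + 3 \cdot 187 \cdot 266} = \frac{1}{58719 + 149226} = \frac{1}{207945}$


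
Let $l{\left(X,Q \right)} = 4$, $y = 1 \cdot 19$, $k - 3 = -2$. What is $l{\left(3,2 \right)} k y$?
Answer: $76$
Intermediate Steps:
$k = 1$ ($k = 3 - 2 = 1$)
$y = 19$
$l{\left(3,2 \right)} k y = 4 \cdot 1 \cdot 19 = 4 \cdot 19 = 76$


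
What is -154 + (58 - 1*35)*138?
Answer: 3020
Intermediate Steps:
-154 + (58 - 1*35)*138 = -154 + (58 - 35)*138 = -154 + 23*138 = -154 + 3174 = 3020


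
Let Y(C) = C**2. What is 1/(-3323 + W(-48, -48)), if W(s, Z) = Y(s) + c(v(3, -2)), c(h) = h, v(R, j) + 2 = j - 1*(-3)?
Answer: -1/1020 ≈ -0.00098039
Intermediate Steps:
v(R, j) = 1 + j (v(R, j) = -2 + (j - 1*(-3)) = -2 + (j + 3) = -2 + (3 + j) = 1 + j)
W(s, Z) = -1 + s**2 (W(s, Z) = s**2 + (1 - 2) = s**2 - 1 = -1 + s**2)
1/(-3323 + W(-48, -48)) = 1/(-3323 + (-1 + (-48)**2)) = 1/(-3323 + (-1 + 2304)) = 1/(-3323 + 2303) = 1/(-1020) = -1/1020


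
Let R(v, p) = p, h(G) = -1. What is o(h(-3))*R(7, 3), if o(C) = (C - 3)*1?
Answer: -12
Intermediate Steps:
o(C) = -3 + C (o(C) = (-3 + C)*1 = -3 + C)
o(h(-3))*R(7, 3) = (-3 - 1)*3 = -4*3 = -12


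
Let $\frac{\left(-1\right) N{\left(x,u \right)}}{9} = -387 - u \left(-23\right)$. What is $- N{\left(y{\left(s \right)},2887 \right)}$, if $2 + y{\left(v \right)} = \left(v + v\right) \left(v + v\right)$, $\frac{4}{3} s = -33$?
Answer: $594126$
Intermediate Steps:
$s = - \frac{99}{4}$ ($s = \frac{3}{4} \left(-33\right) = - \frac{99}{4} \approx -24.75$)
$y{\left(v \right)} = -2 + 4 v^{2}$ ($y{\left(v \right)} = -2 + \left(v + v\right) \left(v + v\right) = -2 + 2 v 2 v = -2 + 4 v^{2}$)
$N{\left(x,u \right)} = 3483 - 207 u$ ($N{\left(x,u \right)} = - 9 \left(-387 - u \left(-23\right)\right) = - 9 \left(-387 - - 23 u\right) = - 9 \left(-387 + 23 u\right) = 3483 - 207 u$)
$- N{\left(y{\left(s \right)},2887 \right)} = - (3483 - 597609) = \left(-1\right) \left(-594126\right) = 594126$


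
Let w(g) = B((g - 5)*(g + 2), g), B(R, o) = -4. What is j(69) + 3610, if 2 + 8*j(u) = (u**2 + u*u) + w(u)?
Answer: 9599/2 ≈ 4799.5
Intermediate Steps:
w(g) = -4
j(u) = -3/4 + u**2/4 (j(u) = -1/4 + ((u**2 + u*u) - 4)/8 = -1/4 + ((u**2 + u**2) - 4)/8 = -1/4 + (2*u**2 - 4)/8 = -1/4 + (-4 + 2*u**2)/8 = -1/4 + (-1/2 + u**2/4) = -3/4 + u**2/4)
j(69) + 3610 = (-3/4 + (1/4)*69**2) + 3610 = (-3/4 + (1/4)*4761) + 3610 = (-3/4 + 4761/4) + 3610 = 2379/2 + 3610 = 9599/2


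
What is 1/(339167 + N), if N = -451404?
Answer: -1/112237 ≈ -8.9097e-6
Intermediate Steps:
1/(339167 + N) = 1/(339167 - 451404) = 1/(-112237) = -1/112237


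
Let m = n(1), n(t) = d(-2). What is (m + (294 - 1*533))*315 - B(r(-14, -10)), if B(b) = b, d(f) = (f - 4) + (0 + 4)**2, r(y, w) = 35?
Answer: -72170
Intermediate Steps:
d(f) = 12 + f (d(f) = (-4 + f) + 4**2 = (-4 + f) + 16 = 12 + f)
n(t) = 10 (n(t) = 12 - 2 = 10)
m = 10
(m + (294 - 1*533))*315 - B(r(-14, -10)) = (10 + (294 - 1*533))*315 - 1*35 = (10 + (294 - 533))*315 - 35 = (10 - 239)*315 - 35 = -229*315 - 35 = -72135 - 35 = -72170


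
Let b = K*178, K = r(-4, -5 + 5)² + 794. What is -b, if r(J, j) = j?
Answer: -141332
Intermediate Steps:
K = 794 (K = (-5 + 5)² + 794 = 0² + 794 = 0 + 794 = 794)
b = 141332 (b = 794*178 = 141332)
-b = -1*141332 = -141332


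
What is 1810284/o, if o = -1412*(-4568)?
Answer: 452571/1612504 ≈ 0.28066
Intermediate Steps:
o = 6450016
1810284/o = 1810284/6450016 = 1810284*(1/6450016) = 452571/1612504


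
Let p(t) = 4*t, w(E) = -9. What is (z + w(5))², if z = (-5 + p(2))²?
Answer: 0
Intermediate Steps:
z = 9 (z = (-5 + 4*2)² = (-5 + 8)² = 3² = 9)
(z + w(5))² = (9 - 9)² = 0² = 0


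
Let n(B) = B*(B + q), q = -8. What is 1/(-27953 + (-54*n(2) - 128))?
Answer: -1/27433 ≈ -3.6452e-5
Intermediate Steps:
n(B) = B*(-8 + B) (n(B) = B*(B - 8) = B*(-8 + B))
1/(-27953 + (-54*n(2) - 128)) = 1/(-27953 + (-108*(-8 + 2) - 128)) = 1/(-27953 + (-108*(-6) - 128)) = 1/(-27953 + (-54*(-12) - 128)) = 1/(-27953 + (648 - 128)) = 1/(-27953 + 520) = 1/(-27433) = -1/27433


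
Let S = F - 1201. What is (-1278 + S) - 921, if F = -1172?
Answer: -4572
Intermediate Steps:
S = -2373 (S = -1172 - 1201 = -2373)
(-1278 + S) - 921 = (-1278 - 2373) - 921 = -3651 - 921 = -4572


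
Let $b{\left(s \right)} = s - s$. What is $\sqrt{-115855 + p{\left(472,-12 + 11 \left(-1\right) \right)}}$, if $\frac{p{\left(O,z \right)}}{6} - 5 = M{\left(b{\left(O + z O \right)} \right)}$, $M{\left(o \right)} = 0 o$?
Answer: $5 i \sqrt{4633} \approx 340.33 i$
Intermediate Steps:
$b{\left(s \right)} = 0$
$M{\left(o \right)} = 0$
$p{\left(O,z \right)} = 30$ ($p{\left(O,z \right)} = 30 + 6 \cdot 0 = 30 + 0 = 30$)
$\sqrt{-115855 + p{\left(472,-12 + 11 \left(-1\right) \right)}} = \sqrt{-115855 + 30} = \sqrt{-115825} = 5 i \sqrt{4633}$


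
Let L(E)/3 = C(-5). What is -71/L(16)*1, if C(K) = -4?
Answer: 71/12 ≈ 5.9167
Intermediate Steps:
L(E) = -12 (L(E) = 3*(-4) = -12)
-71/L(16)*1 = -71/(-12)*1 = -71*(-1/12)*1 = (71/12)*1 = 71/12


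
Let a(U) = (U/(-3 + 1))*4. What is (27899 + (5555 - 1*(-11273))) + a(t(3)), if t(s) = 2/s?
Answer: 134177/3 ≈ 44726.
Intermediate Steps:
a(U) = -2*U (a(U) = (U/(-2))*4 = (U*(-1/2))*4 = -U/2*4 = -2*U)
(27899 + (5555 - 1*(-11273))) + a(t(3)) = (27899 + (5555 - 1*(-11273))) - 4/3 = (27899 + (5555 + 11273)) - 4/3 = (27899 + 16828) - 2*2/3 = 44727 - 4/3 = 134177/3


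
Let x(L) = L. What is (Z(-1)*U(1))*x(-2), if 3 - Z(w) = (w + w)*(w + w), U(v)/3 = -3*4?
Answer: -72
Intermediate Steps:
U(v) = -36 (U(v) = 3*(-3*4) = 3*(-12) = -36)
Z(w) = 3 - 4*w**2 (Z(w) = 3 - (w + w)*(w + w) = 3 - 2*w*2*w = 3 - 4*w**2)
(Z(-1)*U(1))*x(-2) = ((3 - 4*(-1)**2)*(-36))*(-2) = ((3 - 4*1)*(-36))*(-2) = ((3 - 4)*(-36))*(-2) = -1*(-36)*(-2) = 36*(-2) = -72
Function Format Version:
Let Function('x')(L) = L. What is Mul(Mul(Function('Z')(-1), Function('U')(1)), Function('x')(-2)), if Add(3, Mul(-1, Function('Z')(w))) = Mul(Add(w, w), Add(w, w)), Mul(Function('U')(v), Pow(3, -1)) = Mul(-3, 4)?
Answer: -72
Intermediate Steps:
Function('U')(v) = -36 (Function('U')(v) = Mul(3, Mul(-3, 4)) = Mul(3, -12) = -36)
Function('Z')(w) = Add(3, Mul(-4, Pow(w, 2))) (Function('Z')(w) = Add(3, Mul(-1, Mul(Add(w, w), Add(w, w)))) = Add(3, Mul(-1, Mul(Mul(2, w), Mul(2, w)))) = Add(3, Mul(-1, Mul(4, Pow(w, 2)))) = Add(3, Mul(-4, Pow(w, 2))))
Mul(Mul(Function('Z')(-1), Function('U')(1)), Function('x')(-2)) = Mul(Mul(Add(3, Mul(-4, Pow(-1, 2))), -36), -2) = Mul(Mul(Add(3, Mul(-4, 1)), -36), -2) = Mul(Mul(Add(3, -4), -36), -2) = Mul(Mul(-1, -36), -2) = Mul(36, -2) = -72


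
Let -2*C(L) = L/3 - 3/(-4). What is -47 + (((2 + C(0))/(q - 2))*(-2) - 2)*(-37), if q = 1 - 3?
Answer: -49/16 ≈ -3.0625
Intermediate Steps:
q = -2
C(L) = -3/8 - L/6 (C(L) = -(L/3 - 3/(-4))/2 = -(L*(⅓) - 3*(-¼))/2 = -(L/3 + ¾)/2 = -(¾ + L/3)/2 = -3/8 - L/6)
-47 + (((2 + C(0))/(q - 2))*(-2) - 2)*(-37) = -47 + (((2 + (-3/8 - ⅙*0))/(-2 - 2))*(-2) - 2)*(-37) = -47 + (((2 + (-3/8 + 0))/(-4))*(-2) - 2)*(-37) = -47 + (((2 - 3/8)*(-¼))*(-2) - 2)*(-37) = -47 + (((13/8)*(-¼))*(-2) - 2)*(-37) = -47 + (-13/32*(-2) - 2)*(-37) = -47 + (13/16 - 2)*(-37) = -47 - 19/16*(-37) = -47 + 703/16 = -49/16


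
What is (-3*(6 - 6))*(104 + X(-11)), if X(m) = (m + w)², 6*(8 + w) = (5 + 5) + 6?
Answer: 0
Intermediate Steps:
w = -16/3 (w = -8 + ((5 + 5) + 6)/6 = -8 + (10 + 6)/6 = -8 + (⅙)*16 = -8 + 8/3 = -16/3 ≈ -5.3333)
X(m) = (-16/3 + m)² (X(m) = (m - 16/3)² = (-16/3 + m)²)
(-3*(6 - 6))*(104 + X(-11)) = (-3*(6 - 6))*(104 + (-16 + 3*(-11))²/9) = (-3*0)*(104 + (-16 - 33)²/9) = 0*(104 + (⅑)*(-49)²) = 0*(104 + (⅑)*2401) = 0*(104 + 2401/9) = 0*(3337/9) = 0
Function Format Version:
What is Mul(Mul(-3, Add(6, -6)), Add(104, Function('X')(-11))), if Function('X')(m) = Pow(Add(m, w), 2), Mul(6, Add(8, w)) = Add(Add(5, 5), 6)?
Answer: 0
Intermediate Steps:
w = Rational(-16, 3) (w = Add(-8, Mul(Rational(1, 6), Add(Add(5, 5), 6))) = Add(-8, Mul(Rational(1, 6), Add(10, 6))) = Add(-8, Mul(Rational(1, 6), 16)) = Add(-8, Rational(8, 3)) = Rational(-16, 3) ≈ -5.3333)
Function('X')(m) = Pow(Add(Rational(-16, 3), m), 2) (Function('X')(m) = Pow(Add(m, Rational(-16, 3)), 2) = Pow(Add(Rational(-16, 3), m), 2))
Mul(Mul(-3, Add(6, -6)), Add(104, Function('X')(-11))) = Mul(Mul(-3, Add(6, -6)), Add(104, Mul(Rational(1, 9), Pow(Add(-16, Mul(3, -11)), 2)))) = Mul(Mul(-3, 0), Add(104, Mul(Rational(1, 9), Pow(Add(-16, -33), 2)))) = Mul(0, Add(104, Mul(Rational(1, 9), Pow(-49, 2)))) = Mul(0, Add(104, Mul(Rational(1, 9), 2401))) = Mul(0, Add(104, Rational(2401, 9))) = Mul(0, Rational(3337, 9)) = 0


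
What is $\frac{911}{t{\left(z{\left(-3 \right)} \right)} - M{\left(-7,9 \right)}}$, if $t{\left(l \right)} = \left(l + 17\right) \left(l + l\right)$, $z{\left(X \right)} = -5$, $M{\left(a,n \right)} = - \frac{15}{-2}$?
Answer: $- \frac{1822}{255} \approx -7.1451$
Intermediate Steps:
$M{\left(a,n \right)} = \frac{15}{2}$ ($M{\left(a,n \right)} = \left(-15\right) \left(- \frac{1}{2}\right) = \frac{15}{2}$)
$t{\left(l \right)} = 2 l \left(17 + l\right)$ ($t{\left(l \right)} = \left(17 + l\right) 2 l = 2 l \left(17 + l\right)$)
$\frac{911}{t{\left(z{\left(-3 \right)} \right)} - M{\left(-7,9 \right)}} = \frac{911}{2 \left(-5\right) \left(17 - 5\right) - \frac{15}{2}} = \frac{911}{2 \left(-5\right) 12 - \frac{15}{2}} = \frac{911}{-120 - \frac{15}{2}} = \frac{911}{- \frac{255}{2}} = 911 \left(- \frac{2}{255}\right) = - \frac{1822}{255}$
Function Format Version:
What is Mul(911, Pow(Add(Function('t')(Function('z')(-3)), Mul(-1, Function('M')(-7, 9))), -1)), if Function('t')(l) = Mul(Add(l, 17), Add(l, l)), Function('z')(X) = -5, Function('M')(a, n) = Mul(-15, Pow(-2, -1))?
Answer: Rational(-1822, 255) ≈ -7.1451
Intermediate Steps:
Function('M')(a, n) = Rational(15, 2) (Function('M')(a, n) = Mul(-15, Rational(-1, 2)) = Rational(15, 2))
Function('t')(l) = Mul(2, l, Add(17, l)) (Function('t')(l) = Mul(Add(17, l), Mul(2, l)) = Mul(2, l, Add(17, l)))
Mul(911, Pow(Add(Function('t')(Function('z')(-3)), Mul(-1, Function('M')(-7, 9))), -1)) = Mul(911, Pow(Add(Mul(2, -5, Add(17, -5)), Mul(-1, Rational(15, 2))), -1)) = Mul(911, Pow(Add(Mul(2, -5, 12), Rational(-15, 2)), -1)) = Mul(911, Pow(Add(-120, Rational(-15, 2)), -1)) = Mul(911, Pow(Rational(-255, 2), -1)) = Mul(911, Rational(-2, 255)) = Rational(-1822, 255)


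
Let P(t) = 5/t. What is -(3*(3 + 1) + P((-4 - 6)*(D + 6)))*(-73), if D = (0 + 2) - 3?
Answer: 8687/10 ≈ 868.70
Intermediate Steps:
D = -1 (D = 2 - 3 = -1)
-(3*(3 + 1) + P((-4 - 6)*(D + 6)))*(-73) = -(3*(3 + 1) + 5/(((-4 - 6)*(-1 + 6))))*(-73) = -(3*4 + 5/((-10*5)))*(-73) = -(12 + 5/(-50))*(-73) = -(12 + 5*(-1/50))*(-73) = -(12 - ⅒)*(-73) = -119*(-73)/10 = -1*(-8687/10) = 8687/10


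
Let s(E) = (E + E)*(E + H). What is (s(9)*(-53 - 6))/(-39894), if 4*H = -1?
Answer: 6195/26596 ≈ 0.23293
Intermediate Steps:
H = -¼ (H = (¼)*(-1) = -¼ ≈ -0.25000)
s(E) = 2*E*(-¼ + E) (s(E) = (E + E)*(E - ¼) = (2*E)*(-¼ + E) = 2*E*(-¼ + E))
(s(9)*(-53 - 6))/(-39894) = (((½)*9*(-1 + 4*9))*(-53 - 6))/(-39894) = (((½)*9*(-1 + 36))*(-59))*(-1/39894) = (((½)*9*35)*(-59))*(-1/39894) = ((315/2)*(-59))*(-1/39894) = -18585/2*(-1/39894) = 6195/26596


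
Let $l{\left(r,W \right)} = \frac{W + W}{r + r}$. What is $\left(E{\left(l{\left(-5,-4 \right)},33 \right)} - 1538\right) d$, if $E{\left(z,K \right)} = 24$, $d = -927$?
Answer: $1403478$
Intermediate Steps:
$l{\left(r,W \right)} = \frac{W}{r}$ ($l{\left(r,W \right)} = \frac{2 W}{2 r} = 2 W \frac{1}{2 r} = \frac{W}{r}$)
$\left(E{\left(l{\left(-5,-4 \right)},33 \right)} - 1538\right) d = \left(24 - 1538\right) \left(-927\right) = \left(-1514\right) \left(-927\right) = 1403478$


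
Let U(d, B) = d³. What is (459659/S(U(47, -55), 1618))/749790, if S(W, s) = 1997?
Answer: 459659/1497330630 ≈ 0.00030699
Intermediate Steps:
(459659/S(U(47, -55), 1618))/749790 = (459659/1997)/749790 = (459659*(1/1997))*(1/749790) = (459659/1997)*(1/749790) = 459659/1497330630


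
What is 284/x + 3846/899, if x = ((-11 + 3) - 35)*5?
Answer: 571574/193285 ≈ 2.9572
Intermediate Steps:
x = -215 (x = (-8 - 35)*5 = -43*5 = -215)
284/x + 3846/899 = 284/(-215) + 3846/899 = 284*(-1/215) + 3846*(1/899) = -284/215 + 3846/899 = 571574/193285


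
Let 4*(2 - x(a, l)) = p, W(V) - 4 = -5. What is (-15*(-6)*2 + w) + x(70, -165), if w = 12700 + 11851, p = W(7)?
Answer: 98933/4 ≈ 24733.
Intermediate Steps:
W(V) = -1 (W(V) = 4 - 5 = -1)
p = -1
w = 24551
x(a, l) = 9/4 (x(a, l) = 2 - ¼*(-1) = 2 + ¼ = 9/4)
(-15*(-6)*2 + w) + x(70, -165) = (-15*(-6)*2 + 24551) + 9/4 = (90*2 + 24551) + 9/4 = (180 + 24551) + 9/4 = 24731 + 9/4 = 98933/4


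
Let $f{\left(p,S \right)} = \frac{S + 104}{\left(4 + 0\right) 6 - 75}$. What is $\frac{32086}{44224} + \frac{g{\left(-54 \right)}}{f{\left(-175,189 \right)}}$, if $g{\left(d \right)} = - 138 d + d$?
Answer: $- \frac{8338112777}{6478816} \approx -1287.0$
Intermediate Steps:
$f{\left(p,S \right)} = - \frac{104}{51} - \frac{S}{51}$ ($f{\left(p,S \right)} = \frac{104 + S}{4 \cdot 6 - 75} = \frac{104 + S}{24 - 75} = \frac{104 + S}{-51} = \left(104 + S\right) \left(- \frac{1}{51}\right) = - \frac{104}{51} - \frac{S}{51}$)
$g{\left(d \right)} = - 137 d$
$\frac{32086}{44224} + \frac{g{\left(-54 \right)}}{f{\left(-175,189 \right)}} = \frac{32086}{44224} + \frac{\left(-137\right) \left(-54\right)}{- \frac{104}{51} - \frac{63}{17}} = 32086 \cdot \frac{1}{44224} + \frac{7398}{- \frac{104}{51} - \frac{63}{17}} = \frac{16043}{22112} + \frac{7398}{- \frac{293}{51}} = \frac{16043}{22112} + 7398 \left(- \frac{51}{293}\right) = \frac{16043}{22112} - \frac{377298}{293} = - \frac{8338112777}{6478816}$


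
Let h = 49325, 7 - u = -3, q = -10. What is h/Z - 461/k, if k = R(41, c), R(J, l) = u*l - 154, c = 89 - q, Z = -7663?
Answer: -44768343/6406268 ≈ -6.9882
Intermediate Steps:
u = 10 (u = 7 - 1*(-3) = 7 + 3 = 10)
c = 99 (c = 89 - 1*(-10) = 89 + 10 = 99)
R(J, l) = -154 + 10*l (R(J, l) = 10*l - 154 = -154 + 10*l)
k = 836 (k = -154 + 10*99 = -154 + 990 = 836)
h/Z - 461/k = 49325/(-7663) - 461/836 = 49325*(-1/7663) - 461*1/836 = -49325/7663 - 461/836 = -44768343/6406268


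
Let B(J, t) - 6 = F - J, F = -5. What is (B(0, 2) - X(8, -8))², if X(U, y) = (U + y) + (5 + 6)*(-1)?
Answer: 144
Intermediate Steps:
X(U, y) = -11 + U + y (X(U, y) = (U + y) + 11*(-1) = (U + y) - 11 = -11 + U + y)
B(J, t) = 1 - J (B(J, t) = 6 + (-5 - J) = 1 - J)
(B(0, 2) - X(8, -8))² = ((1 - 1*0) - (-11 + 8 - 8))² = ((1 + 0) - 1*(-11))² = (1 + 11)² = 12² = 144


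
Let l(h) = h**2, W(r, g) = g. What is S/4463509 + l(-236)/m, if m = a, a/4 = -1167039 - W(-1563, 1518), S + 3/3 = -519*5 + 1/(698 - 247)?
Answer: -29397745284331/2352354973617363 ≈ -0.012497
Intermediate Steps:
S = -1170795/451 (S = -1 + (-519*5 + 1/(698 - 247)) = -1 + (-2595 + 1/451) = -1 - 1170344/451 = -1170795/451 ≈ -2596.0)
a = -4674228 (a = 4*(-1167039 - 1*1518) = 4*(-1167039 - 1518) = 4*(-1168557) = -4674228)
m = -4674228
S/4463509 + l(-236)/m = -1170795/451/4463509 + (-236)**2/(-4674228) = -1170795/451*1/4463509 + 55696*(-1/4674228) = -1170795/2013042559 - 13924/1168557 = -29397745284331/2352354973617363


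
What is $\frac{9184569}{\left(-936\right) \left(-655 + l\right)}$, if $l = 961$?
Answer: $- \frac{3061523}{95472} \approx -32.067$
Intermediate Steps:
$\frac{9184569}{\left(-936\right) \left(-655 + l\right)} = \frac{9184569}{\left(-936\right) \left(-655 + 961\right)} = \frac{9184569}{\left(-936\right) 306} = \frac{9184569}{-286416} = 9184569 \left(- \frac{1}{286416}\right) = - \frac{3061523}{95472}$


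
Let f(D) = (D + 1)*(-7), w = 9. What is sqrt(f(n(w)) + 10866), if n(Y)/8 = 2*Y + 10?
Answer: sqrt(9291) ≈ 96.390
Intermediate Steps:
n(Y) = 80 + 16*Y (n(Y) = 8*(2*Y + 10) = 8*(10 + 2*Y) = 80 + 16*Y)
f(D) = -7 - 7*D (f(D) = (1 + D)*(-7) = -7 - 7*D)
sqrt(f(n(w)) + 10866) = sqrt((-7 - 7*(80 + 16*9)) + 10866) = sqrt((-7 - 7*(80 + 144)) + 10866) = sqrt((-7 - 7*224) + 10866) = sqrt((-7 - 1568) + 10866) = sqrt(-1575 + 10866) = sqrt(9291)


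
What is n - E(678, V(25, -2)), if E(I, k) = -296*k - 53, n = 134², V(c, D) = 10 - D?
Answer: 21561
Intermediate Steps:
n = 17956
E(I, k) = -53 - 296*k
n - E(678, V(25, -2)) = 17956 - (-53 - 296*(10 - 1*(-2))) = 17956 - (-53 - 296*(10 + 2)) = 17956 - (-53 - 296*12) = 17956 - (-53 - 3552) = 17956 - 1*(-3605) = 17956 + 3605 = 21561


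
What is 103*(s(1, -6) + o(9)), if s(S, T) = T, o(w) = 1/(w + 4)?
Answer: -7931/13 ≈ -610.08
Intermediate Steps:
o(w) = 1/(4 + w)
103*(s(1, -6) + o(9)) = 103*(-6 + 1/(4 + 9)) = 103*(-6 + 1/13) = 103*(-77/13) = -7931/13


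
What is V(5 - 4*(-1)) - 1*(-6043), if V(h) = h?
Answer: 6052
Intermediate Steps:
V(5 - 4*(-1)) - 1*(-6043) = (5 - 4*(-1)) - 1*(-6043) = (5 + 4) + 6043 = 9 + 6043 = 6052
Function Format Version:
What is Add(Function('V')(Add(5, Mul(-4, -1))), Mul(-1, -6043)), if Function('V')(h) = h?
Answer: 6052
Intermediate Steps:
Add(Function('V')(Add(5, Mul(-4, -1))), Mul(-1, -6043)) = Add(Add(5, Mul(-4, -1)), Mul(-1, -6043)) = Add(Add(5, 4), 6043) = Add(9, 6043) = 6052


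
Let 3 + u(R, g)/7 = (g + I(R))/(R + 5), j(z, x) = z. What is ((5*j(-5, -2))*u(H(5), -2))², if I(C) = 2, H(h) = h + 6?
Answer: 275625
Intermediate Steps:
H(h) = 6 + h
u(R, g) = -21 + 7*(2 + g)/(5 + R) (u(R, g) = -21 + 7*((g + 2)/(R + 5)) = -21 + 7*((2 + g)/(5 + R)) = -21 + 7*(2 + g)/(5 + R))
((5*j(-5, -2))*u(H(5), -2))² = ((5*(-5))*(7*(-13 - 2 - 3*(6 + 5))/(5 + (6 + 5))))² = (-175*(-13 - 2 - 3*11)/(5 + 11))² = (-175*(-13 - 2 - 33)/16)² = (-175*(-48)/16)² = (-25*(-21))² = 525² = 275625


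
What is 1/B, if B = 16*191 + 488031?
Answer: 1/491087 ≈ 2.0363e-6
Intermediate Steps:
B = 491087 (B = 3056 + 488031 = 491087)
1/B = 1/491087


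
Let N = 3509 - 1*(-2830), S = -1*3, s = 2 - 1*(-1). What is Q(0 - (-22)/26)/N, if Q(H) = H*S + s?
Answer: 2/27469 ≈ 7.2809e-5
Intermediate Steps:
s = 3 (s = 2 + 1 = 3)
S = -3
Q(H) = 3 - 3*H (Q(H) = H*(-3) + 3 = -3*H + 3 = 3 - 3*H)
N = 6339 (N = 3509 + 2830 = 6339)
Q(0 - (-22)/26)/N = (3 - 3*(0 - (-22)/26))/6339 = (3 - 3*(0 - (-22)/26))*(1/6339) = (3 - 3*(0 - 1*(-11/13)))*(1/6339) = (3 - 3*(0 + 11/13))*(1/6339) = (3 - 3*11/13)*(1/6339) = (3 - 33/13)*(1/6339) = (6/13)*(1/6339) = 2/27469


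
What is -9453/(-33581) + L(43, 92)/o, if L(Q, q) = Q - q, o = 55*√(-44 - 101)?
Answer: 9453/33581 + 49*I*√145/7975 ≈ 0.2815 + 0.073986*I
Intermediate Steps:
o = 55*I*√145 (o = 55*√(-145) = 55*(I*√145) = 55*I*√145 ≈ 662.29*I)
-9453/(-33581) + L(43, 92)/o = -9453/(-33581) + (43 - 1*92)/((55*I*√145)) = -9453*(-1/33581) + (43 - 92)*(-I*√145/7975) = 9453/33581 - (-49)*I*√145/7975 = 9453/33581 + 49*I*√145/7975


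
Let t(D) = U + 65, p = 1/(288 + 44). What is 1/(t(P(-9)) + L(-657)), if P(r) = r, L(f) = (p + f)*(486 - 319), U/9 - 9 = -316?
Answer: -332/37322277 ≈ -8.8955e-6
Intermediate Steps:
p = 1/332 ≈ 0.0030120
U = -2763 (U = 81 + 9*(-316) = 81 - 2844 = -2763)
L(f) = 167/332 + 167*f (L(f) = (1/332 + f)*(486 - 319) = (1/332 + f)*167 = 167/332 + 167*f)
t(D) = -2698 (t(D) = -2763 + 65 = -2698)
1/(t(P(-9)) + L(-657)) = 1/(-2698 + (167/332 + 167*(-657))) = 1/(-2698 + (167/332 - 109719)) = 1/(-2698 - 36426541/332) = 1/(-37322277/332) = -332/37322277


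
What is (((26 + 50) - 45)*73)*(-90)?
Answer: -203670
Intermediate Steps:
(((26 + 50) - 45)*73)*(-90) = ((76 - 45)*73)*(-90) = (31*73)*(-90) = 2263*(-90) = -203670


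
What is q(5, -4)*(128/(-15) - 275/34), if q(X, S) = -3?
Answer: 8477/170 ≈ 49.865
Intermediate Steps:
q(5, -4)*(128/(-15) - 275/34) = -3*(128/(-15) - 275/34) = -3*(128*(-1/15) - 275*1/34) = -3*(-128/15 - 275/34) = -3*(-8477/510) = 8477/170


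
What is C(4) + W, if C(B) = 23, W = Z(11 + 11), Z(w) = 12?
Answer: 35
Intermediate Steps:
W = 12
C(4) + W = 23 + 12 = 35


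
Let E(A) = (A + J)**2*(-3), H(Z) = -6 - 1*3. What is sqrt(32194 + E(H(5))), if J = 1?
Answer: sqrt(32002) ≈ 178.89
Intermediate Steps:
H(Z) = -9 (H(Z) = -6 - 3 = -9)
E(A) = -3*(1 + A)**2 (E(A) = (A + 1)**2*(-3) = (1 + A)**2*(-3) = -3*(1 + A)**2)
sqrt(32194 + E(H(5))) = sqrt(32194 - 3*(1 - 9)**2) = sqrt(32194 - 3*(-8)**2) = sqrt(32194 - 3*64) = sqrt(32194 - 192) = sqrt(32002)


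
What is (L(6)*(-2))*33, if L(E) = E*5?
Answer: -1980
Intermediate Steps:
L(E) = 5*E
(L(6)*(-2))*33 = ((5*6)*(-2))*33 = (30*(-2))*33 = -60*33 = -1980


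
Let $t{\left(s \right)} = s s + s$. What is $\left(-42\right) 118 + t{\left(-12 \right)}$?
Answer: $-4824$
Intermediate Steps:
$t{\left(s \right)} = s + s^{2}$ ($t{\left(s \right)} = s^{2} + s = s + s^{2}$)
$\left(-42\right) 118 + t{\left(-12 \right)} = \left(-42\right) 118 - 12 \left(1 - 12\right) = -4956 - -132 = -4956 + 132 = -4824$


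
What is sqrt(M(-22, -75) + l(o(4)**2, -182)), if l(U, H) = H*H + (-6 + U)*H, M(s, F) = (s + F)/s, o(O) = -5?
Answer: sqrt(14360478)/22 ≈ 172.25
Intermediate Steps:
M(s, F) = (F + s)/s
l(U, H) = H**2 + H*(-6 + U)
sqrt(M(-22, -75) + l(o(4)**2, -182)) = sqrt((-75 - 22)/(-22) - 182*(-6 - 182 + (-5)**2)) = sqrt(-1/22*(-97) - 182*(-6 - 182 + 25)) = sqrt(97/22 - 182*(-163)) = sqrt(97/22 + 29666) = sqrt(652749/22) = sqrt(14360478)/22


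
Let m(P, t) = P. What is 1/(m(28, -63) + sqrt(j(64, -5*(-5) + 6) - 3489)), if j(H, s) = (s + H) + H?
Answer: 14/2057 - 3*I*sqrt(370)/4114 ≈ 0.006806 - 0.014027*I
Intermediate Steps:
j(H, s) = s + 2*H (j(H, s) = (H + s) + H = s + 2*H)
1/(m(28, -63) + sqrt(j(64, -5*(-5) + 6) - 3489)) = 1/(28 + sqrt(((-5*(-5) + 6) + 2*64) - 3489)) = 1/(28 + sqrt(((25 + 6) + 128) - 3489)) = 1/(28 + sqrt((31 + 128) - 3489)) = 1/(28 + sqrt(159 - 3489)) = 1/(28 + sqrt(-3330)) = 1/(28 + 3*I*sqrt(370))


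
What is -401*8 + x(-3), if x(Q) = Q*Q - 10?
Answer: -3209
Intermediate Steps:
x(Q) = -10 + Q**2 (x(Q) = Q**2 - 10 = -10 + Q**2)
-401*8 + x(-3) = -401*8 + (-10 + (-3)**2) = -3208 + (-10 + 9) = -3208 - 1 = -3209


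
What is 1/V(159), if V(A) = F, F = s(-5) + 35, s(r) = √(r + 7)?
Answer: 35/1223 - √2/1223 ≈ 0.027462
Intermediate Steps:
s(r) = √(7 + r)
F = 35 + √2 (F = √(7 - 5) + 35 = √2 + 35 = 35 + √2 ≈ 36.414)
V(A) = 35 + √2
1/V(159) = 1/(35 + √2)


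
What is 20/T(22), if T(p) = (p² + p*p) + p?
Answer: 2/99 ≈ 0.020202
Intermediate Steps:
T(p) = p + 2*p² (T(p) = (p² + p²) + p = 2*p² + p = p + 2*p²)
20/T(22) = 20/((22*(1 + 2*22))) = 20/((22*(1 + 44))) = 20/((22*45)) = 20/990 = 20*(1/990) = 2/99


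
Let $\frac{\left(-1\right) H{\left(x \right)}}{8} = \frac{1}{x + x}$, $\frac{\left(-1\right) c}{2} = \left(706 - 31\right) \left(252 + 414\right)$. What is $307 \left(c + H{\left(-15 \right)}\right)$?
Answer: $- \frac{4140354272}{15} \approx -2.7602 \cdot 10^{8}$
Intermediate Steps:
$c = -899100$ ($c = - 2 \left(706 - 31\right) \left(252 + 414\right) = - 2 \cdot 675 \cdot 666 = \left(-2\right) 449550 = -899100$)
$H{\left(x \right)} = - \frac{4}{x}$ ($H{\left(x \right)} = - \frac{8}{x + x} = - \frac{8}{2 x} = - 8 \frac{1}{2 x} = - \frac{4}{x}$)
$307 \left(c + H{\left(-15 \right)}\right) = 307 \left(-899100 - \frac{4}{-15}\right) = 307 \left(-899100 - - \frac{4}{15}\right) = 307 \left(-899100 + \frac{4}{15}\right) = 307 \left(- \frac{13486496}{15}\right) = - \frac{4140354272}{15}$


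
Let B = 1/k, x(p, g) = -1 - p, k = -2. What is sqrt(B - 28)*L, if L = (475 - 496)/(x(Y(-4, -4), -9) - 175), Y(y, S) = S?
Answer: 21*I*sqrt(114)/344 ≈ 0.6518*I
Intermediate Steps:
L = 21/172 (L = (475 - 496)/((-1 - 1*(-4)) - 175) = -21/((-1 + 4) - 175) = -21/(3 - 175) = -21/(-172) = -21*(-1/172) = 21/172 ≈ 0.12209)
B = -1/2 (B = 1/(-2) = -1/2 ≈ -0.50000)
sqrt(B - 28)*L = sqrt(-1/2 - 28)*(21/172) = sqrt(-57/2)*(21/172) = (I*sqrt(114)/2)*(21/172) = 21*I*sqrt(114)/344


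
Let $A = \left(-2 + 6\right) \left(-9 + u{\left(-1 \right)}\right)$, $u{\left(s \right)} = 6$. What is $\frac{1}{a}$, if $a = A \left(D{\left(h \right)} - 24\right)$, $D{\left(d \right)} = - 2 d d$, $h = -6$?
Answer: $\frac{1}{1152} \approx 0.00086806$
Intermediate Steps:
$A = -12$ ($A = \left(-2 + 6\right) \left(-9 + 6\right) = 4 \left(-3\right) = -12$)
$D{\left(d \right)} = - 2 d^{2}$
$a = 1152$ ($a = - 12 \left(- 2 \left(-6\right)^{2} - 24\right) = - 12 \left(\left(-2\right) 36 - 24\right) = - 12 \left(-72 - 24\right) = \left(-12\right) \left(-96\right) = 1152$)
$\frac{1}{a} = \frac{1}{1152}$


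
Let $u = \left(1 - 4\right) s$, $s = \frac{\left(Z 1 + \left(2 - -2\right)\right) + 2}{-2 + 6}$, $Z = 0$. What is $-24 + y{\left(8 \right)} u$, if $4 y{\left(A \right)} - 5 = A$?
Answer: $- \frac{309}{8} \approx -38.625$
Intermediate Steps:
$y{\left(A \right)} = \frac{5}{4} + \frac{A}{4}$
$s = \frac{3}{2}$ ($s = \frac{\left(0 \cdot 1 + \left(2 - -2\right)\right) + 2}{-2 + 6} = \frac{\left(0 + \left(2 + 2\right)\right) + 2}{4} = \left(\left(0 + 4\right) + 2\right) \frac{1}{4} = \left(4 + 2\right) \frac{1}{4} = 6 \cdot \frac{1}{4} = \frac{3}{2} \approx 1.5$)
$u = - \frac{9}{2}$ ($u = \left(1 - 4\right) \frac{3}{2} = \left(-3\right) \frac{3}{2} = - \frac{9}{2} \approx -4.5$)
$-24 + y{\left(8 \right)} u = -24 + \left(\frac{5}{4} + \frac{1}{4} \cdot 8\right) \left(- \frac{9}{2}\right) = -24 + \left(\frac{5}{4} + 2\right) \left(- \frac{9}{2}\right) = -24 + \frac{13}{4} \left(- \frac{9}{2}\right) = -24 - \frac{117}{8} = - \frac{309}{8}$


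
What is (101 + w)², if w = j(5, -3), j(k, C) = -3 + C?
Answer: 9025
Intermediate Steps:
w = -6 (w = -3 - 3 = -6)
(101 + w)² = (101 - 6)² = 95² = 9025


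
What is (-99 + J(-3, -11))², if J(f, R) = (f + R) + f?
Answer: 13456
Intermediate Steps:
J(f, R) = R + 2*f (J(f, R) = (R + f) + f = R + 2*f)
(-99 + J(-3, -11))² = (-99 + (-11 + 2*(-3)))² = (-99 + (-11 - 6))² = (-99 - 17)² = (-116)² = 13456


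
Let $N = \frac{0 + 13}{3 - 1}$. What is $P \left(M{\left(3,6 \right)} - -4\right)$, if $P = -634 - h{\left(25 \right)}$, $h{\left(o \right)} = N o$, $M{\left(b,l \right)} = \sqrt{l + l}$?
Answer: $-3186 - 1593 \sqrt{3} \approx -5945.2$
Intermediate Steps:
$N = \frac{13}{2} \approx 6.5$
$M{\left(b,l \right)} = \sqrt{2} \sqrt{l}$ ($M{\left(b,l \right)} = \sqrt{2 l} = \sqrt{2} \sqrt{l}$)
$h{\left(o \right)} = \frac{13 o}{2}$
$P = - \frac{1593}{2}$ ($P = -634 - \frac{13}{2} \cdot 25 = -634 - \frac{325}{2} = - \frac{1593}{2} \approx -796.5$)
$P \left(M{\left(3,6 \right)} - -4\right) = - \frac{1593 \left(\sqrt{2} \sqrt{6} - -4\right)}{2} = - \frac{1593 \left(2 \sqrt{3} + 4\right)}{2} = - \frac{1593 \left(4 + 2 \sqrt{3}\right)}{2} = -3186 - 1593 \sqrt{3}$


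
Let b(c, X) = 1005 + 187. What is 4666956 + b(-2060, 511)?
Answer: 4668148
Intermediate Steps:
b(c, X) = 1192
4666956 + b(-2060, 511) = 4666956 + 1192 = 4668148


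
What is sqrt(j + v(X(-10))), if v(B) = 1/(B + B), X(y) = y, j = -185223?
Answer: I*sqrt(18522305)/10 ≈ 430.38*I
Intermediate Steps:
v(B) = 1/(2*B)
sqrt(j + v(X(-10))) = sqrt(-185223 + (1/2)/(-10)) = sqrt(-185223 + (1/2)*(-1/10)) = sqrt(-185223 - 1/20) = sqrt(-3704461/20) = I*sqrt(18522305)/10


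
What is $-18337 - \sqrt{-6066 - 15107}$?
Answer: $-18337 - i \sqrt{21173} \approx -18337.0 - 145.51 i$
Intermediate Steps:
$-18337 - \sqrt{-6066 - 15107} = -18337 - \sqrt{-21173} = -18337 - i \sqrt{21173}$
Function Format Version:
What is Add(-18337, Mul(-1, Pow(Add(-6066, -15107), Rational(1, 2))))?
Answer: Add(-18337, Mul(-1, I, Pow(21173, Rational(1, 2)))) ≈ Add(-18337., Mul(-145.51, I))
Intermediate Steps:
Add(-18337, Mul(-1, Pow(Add(-6066, -15107), Rational(1, 2)))) = Add(-18337, Mul(-1, Pow(-21173, Rational(1, 2)))) = Add(-18337, Mul(-1, Mul(I, Pow(21173, Rational(1, 2))))) = Add(-18337, Mul(-1, I, Pow(21173, Rational(1, 2))))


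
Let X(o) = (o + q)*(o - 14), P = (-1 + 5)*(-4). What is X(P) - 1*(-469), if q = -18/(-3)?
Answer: 769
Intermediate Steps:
P = -16 (P = 4*(-4) = -16)
q = 6 (q = -18*(-1/3) = 6)
X(o) = (-14 + o)*(6 + o) (X(o) = (o + 6)*(o - 14) = (6 + o)*(-14 + o) = (-14 + o)*(6 + o))
X(P) - 1*(-469) = (-84 + (-16)**2 - 8*(-16)) - 1*(-469) = (-84 + 256 + 128) + 469 = 300 + 469 = 769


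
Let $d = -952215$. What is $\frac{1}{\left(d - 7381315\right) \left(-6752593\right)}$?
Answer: $\frac{1}{56272936343290} \approx 1.7771 \cdot 10^{-14}$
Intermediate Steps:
$\frac{1}{\left(d - 7381315\right) \left(-6752593\right)} = \frac{1}{\left(-952215 - 7381315\right) \left(-6752593\right)} = \frac{1}{-8333530} \left(- \frac{1}{6752593}\right) = \left(- \frac{1}{8333530}\right) \left(- \frac{1}{6752593}\right) = \frac{1}{56272936343290}$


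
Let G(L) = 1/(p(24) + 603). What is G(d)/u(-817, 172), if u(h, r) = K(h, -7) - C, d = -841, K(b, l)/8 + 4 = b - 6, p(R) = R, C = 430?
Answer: -1/4417842 ≈ -2.2635e-7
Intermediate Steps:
K(b, l) = -80 + 8*b (K(b, l) = -32 + 8*(b - 6) = -32 + 8*(-6 + b) = -32 + (-48 + 8*b) = -80 + 8*b)
u(h, r) = -510 + 8*h (u(h, r) = (-80 + 8*h) - 1*430 = (-80 + 8*h) - 430 = -510 + 8*h)
G(L) = 1/627 (G(L) = 1/(24 + 603) = 1/627)
G(d)/u(-817, 172) = 1/(627*(-510 + 8*(-817))) = 1/(627*(-510 - 6536)) = (1/627)/(-7046) = (1/627)*(-1/7046) = -1/4417842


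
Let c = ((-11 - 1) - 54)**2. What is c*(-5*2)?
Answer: -43560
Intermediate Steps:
c = 4356 (c = (-12 - 54)**2 = (-66)**2 = 4356)
c*(-5*2) = 4356*(-5*2) = 4356*(-10) = -43560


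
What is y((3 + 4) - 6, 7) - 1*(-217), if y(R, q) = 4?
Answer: 221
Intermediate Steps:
y((3 + 4) - 6, 7) - 1*(-217) = 4 - 1*(-217) = 4 + 217 = 221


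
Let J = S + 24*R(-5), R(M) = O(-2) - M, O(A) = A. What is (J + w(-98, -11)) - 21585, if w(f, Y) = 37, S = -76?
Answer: -21552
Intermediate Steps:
R(M) = -2 - M
J = -4 (J = -76 + 24*(-2 - 1*(-5)) = -76 + 24*(-2 + 5) = -76 + 24*3 = -76 + 72 = -4)
(J + w(-98, -11)) - 21585 = (-4 + 37) - 21585 = 33 - 21585 = -21552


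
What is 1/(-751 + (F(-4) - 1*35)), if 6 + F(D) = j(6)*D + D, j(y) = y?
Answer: -1/820 ≈ -0.0012195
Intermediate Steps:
F(D) = -6 + 7*D (F(D) = -6 + (6*D + D) = -6 + 7*D)
1/(-751 + (F(-4) - 1*35)) = 1/(-751 + ((-6 + 7*(-4)) - 1*35)) = 1/(-751 + ((-6 - 28) - 35)) = 1/(-751 + (-34 - 35)) = 1/(-751 - 69) = 1/(-820) = -1/820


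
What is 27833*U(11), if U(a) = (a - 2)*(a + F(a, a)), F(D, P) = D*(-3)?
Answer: -5510934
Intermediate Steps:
F(D, P) = -3*D
U(a) = -2*a*(-2 + a) (U(a) = (a - 2)*(a - 3*a) = (-2 + a)*(-2*a) = -2*a*(-2 + a))
27833*U(11) = 27833*(2*11*(2 - 1*11)) = 27833*(2*11*(2 - 11)) = 27833*(2*11*(-9)) = 27833*(-198) = -5510934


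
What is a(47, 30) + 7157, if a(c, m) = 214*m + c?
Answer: 13624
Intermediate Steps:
a(c, m) = c + 214*m
a(47, 30) + 7157 = (47 + 214*30) + 7157 = (47 + 6420) + 7157 = 6467 + 7157 = 13624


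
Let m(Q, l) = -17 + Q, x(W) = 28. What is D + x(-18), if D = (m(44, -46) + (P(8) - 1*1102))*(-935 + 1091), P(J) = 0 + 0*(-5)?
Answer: -167672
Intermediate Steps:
P(J) = 0 (P(J) = 0 + 0 = 0)
D = -167700 (D = ((-17 + 44) + (0 - 1*1102))*(-935 + 1091) = (27 + (0 - 1102))*156 = (27 - 1102)*156 = -1075*156 = -167700)
D + x(-18) = -167700 + 28 = -167672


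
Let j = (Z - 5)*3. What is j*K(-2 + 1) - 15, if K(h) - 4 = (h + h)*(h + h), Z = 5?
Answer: -15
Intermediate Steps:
j = 0 (j = (5 - 5)*3 = 0*3 = 0)
K(h) = 4 + 4*h² (K(h) = 4 + (h + h)*(h + h) = 4 + (2*h)*(2*h) = 4 + 4*h²)
j*K(-2 + 1) - 15 = 0*(4 + 4*(-2 + 1)²) - 15 = 0*(4 + 4*(-1)²) - 15 = 0*(4 + 4*1) - 15 = 0*(4 + 4) - 15 = 0*8 - 15 = 0 - 15 = -15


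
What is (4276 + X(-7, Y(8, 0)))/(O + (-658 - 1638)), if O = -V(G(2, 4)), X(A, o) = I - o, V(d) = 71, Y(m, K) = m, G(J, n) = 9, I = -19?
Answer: -4249/2367 ≈ -1.7951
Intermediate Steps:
X(A, o) = -19 - o
O = -71 (O = -1*71 = -71)
(4276 + X(-7, Y(8, 0)))/(O + (-658 - 1638)) = (4276 + (-19 - 1*8))/(-71 + (-658 - 1638)) = (4276 + (-19 - 8))/(-71 - 2296) = (4276 - 27)/(-2367) = 4249*(-1/2367) = -4249/2367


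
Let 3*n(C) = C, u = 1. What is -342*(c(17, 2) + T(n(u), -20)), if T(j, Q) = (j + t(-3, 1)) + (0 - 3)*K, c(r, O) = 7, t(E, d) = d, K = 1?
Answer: -1824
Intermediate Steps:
n(C) = C/3
T(j, Q) = -2 + j (T(j, Q) = (j + 1) + (0 - 3)*1 = (1 + j) - 3*1 = (1 + j) - 3 = -2 + j)
-342*(c(17, 2) + T(n(u), -20)) = -342*(7 + (-2 + (⅓)*1)) = -342*(7 + (-2 + ⅓)) = -342*(7 - 5/3) = -342*16/3 = -1824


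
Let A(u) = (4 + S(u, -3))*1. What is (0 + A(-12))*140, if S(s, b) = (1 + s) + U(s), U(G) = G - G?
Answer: -980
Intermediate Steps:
U(G) = 0
S(s, b) = 1 + s (S(s, b) = (1 + s) + 0 = 1 + s)
A(u) = 5 + u (A(u) = (4 + (1 + u))*1 = (5 + u)*1 = 5 + u)
(0 + A(-12))*140 = (0 + (5 - 12))*140 = (0 - 7)*140 = -7*140 = -980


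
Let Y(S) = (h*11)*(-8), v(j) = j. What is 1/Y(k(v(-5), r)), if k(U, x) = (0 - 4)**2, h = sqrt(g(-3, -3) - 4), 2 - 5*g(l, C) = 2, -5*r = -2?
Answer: I/176 ≈ 0.0056818*I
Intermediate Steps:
r = 2/5 (r = -1/5*(-2) = 2/5 ≈ 0.40000)
g(l, C) = 0 (g(l, C) = 2/5 - 1/5*2 = 2/5 - 2/5 = 0)
h = 2*I (h = sqrt(0 - 4) = sqrt(-4) = 2*I ≈ 2.0*I)
k(U, x) = 16 (k(U, x) = (-4)**2 = 16)
Y(S) = -176*I (Y(S) = ((2*I)*11)*(-8) = (22*I)*(-8) = -176*I)
1/Y(k(v(-5), r)) = 1/(-176*I) = I/176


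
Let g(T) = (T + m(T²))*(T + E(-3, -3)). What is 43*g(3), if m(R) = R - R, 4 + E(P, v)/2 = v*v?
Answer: 1677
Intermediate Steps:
E(P, v) = -8 + 2*v² (E(P, v) = -8 + 2*(v*v) = -8 + 2*v²)
m(R) = 0
g(T) = T*(10 + T) (g(T) = (T + 0)*(T + (-8 + 2*(-3)²)) = T*(T + (-8 + 2*9)) = T*(T + (-8 + 18)) = T*(T + 10) = T*(10 + T))
43*g(3) = 43*(3*(10 + 3)) = 43*(3*13) = 43*39 = 1677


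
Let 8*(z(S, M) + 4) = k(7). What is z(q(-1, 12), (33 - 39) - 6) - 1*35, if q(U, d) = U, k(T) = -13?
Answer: -325/8 ≈ -40.625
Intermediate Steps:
z(S, M) = -45/8 (z(S, M) = -4 + (1/8)*(-13) = -4 - 13/8 = -45/8)
z(q(-1, 12), (33 - 39) - 6) - 1*35 = -45/8 - 1*35 = -45/8 - 35 = -325/8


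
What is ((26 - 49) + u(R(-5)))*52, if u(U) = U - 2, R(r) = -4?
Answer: -1508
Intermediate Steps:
u(U) = -2 + U
((26 - 49) + u(R(-5)))*52 = ((26 - 49) + (-2 - 4))*52 = (-23 - 6)*52 = -29*52 = -1508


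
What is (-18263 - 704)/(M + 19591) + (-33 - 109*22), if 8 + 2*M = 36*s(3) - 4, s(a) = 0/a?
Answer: -47630102/19585 ≈ -2432.0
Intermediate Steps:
s(a) = 0
M = -6 (M = -4 + (36*0 - 4)/2 = -4 + (0 - 4)/2 = -4 + (½)*(-4) = -4 - 2 = -6)
(-18263 - 704)/(M + 19591) + (-33 - 109*22) = (-18263 - 704)/(-6 + 19591) + (-33 - 109*22) = -18967/19585 + (-33 - 2398) = -18967*1/19585 - 2431 = -18967/19585 - 2431 = -47630102/19585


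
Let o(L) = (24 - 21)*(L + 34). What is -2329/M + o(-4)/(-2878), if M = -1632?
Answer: 192823/138144 ≈ 1.3958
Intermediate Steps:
o(L) = 102 + 3*L (o(L) = 3*(34 + L) = 102 + 3*L)
-2329/M + o(-4)/(-2878) = -2329/(-1632) + (102 + 3*(-4))/(-2878) = -2329*(-1/1632) + (102 - 12)*(-1/2878) = 137/96 + 90*(-1/2878) = 137/96 - 45/1439 = 192823/138144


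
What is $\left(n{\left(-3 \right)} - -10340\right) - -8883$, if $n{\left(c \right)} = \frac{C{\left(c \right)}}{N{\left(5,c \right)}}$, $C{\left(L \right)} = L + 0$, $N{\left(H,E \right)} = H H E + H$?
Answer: $\frac{1345613}{70} \approx 19223.0$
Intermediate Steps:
$N{\left(H,E \right)} = H + E H^{2}$ ($N{\left(H,E \right)} = H^{2} E + H = E H^{2} + H = H + E H^{2}$)
$C{\left(L \right)} = L$
$n{\left(c \right)} = \frac{c}{5 + 25 c}$ ($n{\left(c \right)} = \frac{c}{5 \left(1 + c 5\right)} = \frac{c}{5 \left(1 + 5 c\right)} = \frac{c}{5 + 25 c}$)
$\left(n{\left(-3 \right)} - -10340\right) - -8883 = \left(\frac{1}{5} \left(-3\right) \frac{1}{1 + 5 \left(-3\right)} - -10340\right) - -8883 = \left(\frac{1}{5} \left(-3\right) \frac{1}{1 - 15} + 10340\right) + 8883 = \left(\frac{1}{5} \left(-3\right) \frac{1}{-14} + 10340\right) + 8883 = \left(\frac{1}{5} \left(-3\right) \left(- \frac{1}{14}\right) + 10340\right) + 8883 = \left(\frac{3}{70} + 10340\right) + 8883 = \frac{723803}{70} + 8883 = \frac{1345613}{70}$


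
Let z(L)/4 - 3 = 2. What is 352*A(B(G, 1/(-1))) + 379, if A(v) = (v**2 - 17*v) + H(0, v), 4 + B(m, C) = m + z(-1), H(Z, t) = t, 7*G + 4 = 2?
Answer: -58869/49 ≈ -1201.4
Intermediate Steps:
G = -2/7 (G = -4/7 + (1/7)*2 = -4/7 + 2/7 = -2/7 ≈ -0.28571)
z(L) = 20 (z(L) = 12 + 4*2 = 12 + 8 = 20)
B(m, C) = 16 + m (B(m, C) = -4 + (m + 20) = -4 + (20 + m) = 16 + m)
A(v) = v**2 - 16*v (A(v) = (v**2 - 17*v) + v = v**2 - 16*v)
352*A(B(G, 1/(-1))) + 379 = 352*((16 - 2/7)*(-16 + (16 - 2/7))) + 379 = 352*(110*(-16 + 110/7)/7) + 379 = 352*((110/7)*(-2/7)) + 379 = 352*(-220/49) + 379 = -77440/49 + 379 = -58869/49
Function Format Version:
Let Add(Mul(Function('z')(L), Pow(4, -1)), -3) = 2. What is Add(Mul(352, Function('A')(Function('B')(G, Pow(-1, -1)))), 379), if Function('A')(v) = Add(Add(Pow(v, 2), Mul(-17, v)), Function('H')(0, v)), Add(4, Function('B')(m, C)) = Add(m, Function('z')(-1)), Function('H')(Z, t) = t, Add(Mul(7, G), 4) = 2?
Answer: Rational(-58869, 49) ≈ -1201.4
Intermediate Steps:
G = Rational(-2, 7) (G = Add(Rational(-4, 7), Mul(Rational(1, 7), 2)) = Add(Rational(-4, 7), Rational(2, 7)) = Rational(-2, 7) ≈ -0.28571)
Function('z')(L) = 20 (Function('z')(L) = Add(12, Mul(4, 2)) = Add(12, 8) = 20)
Function('B')(m, C) = Add(16, m) (Function('B')(m, C) = Add(-4, Add(m, 20)) = Add(-4, Add(20, m)) = Add(16, m))
Function('A')(v) = Add(Pow(v, 2), Mul(-16, v)) (Function('A')(v) = Add(Add(Pow(v, 2), Mul(-17, v)), v) = Add(Pow(v, 2), Mul(-16, v)))
Add(Mul(352, Function('A')(Function('B')(G, Pow(-1, -1)))), 379) = Add(Mul(352, Mul(Add(16, Rational(-2, 7)), Add(-16, Add(16, Rational(-2, 7))))), 379) = Add(Mul(352, Mul(Rational(110, 7), Add(-16, Rational(110, 7)))), 379) = Add(Mul(352, Mul(Rational(110, 7), Rational(-2, 7))), 379) = Add(Mul(352, Rational(-220, 49)), 379) = Add(Rational(-77440, 49), 379) = Rational(-58869, 49)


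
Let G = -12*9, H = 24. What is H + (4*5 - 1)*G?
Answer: -2028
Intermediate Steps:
G = -108
H + (4*5 - 1)*G = 24 + (4*5 - 1)*(-108) = 24 + (20 - 1)*(-108) = 24 + 19*(-108) = 24 - 2052 = -2028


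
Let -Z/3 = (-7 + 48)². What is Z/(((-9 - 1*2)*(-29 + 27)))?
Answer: -5043/22 ≈ -229.23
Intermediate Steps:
Z = -5043 (Z = -3*(-7 + 48)² = -3*41² = -3*1681 = -5043)
Z/(((-9 - 1*2)*(-29 + 27))) = -5043*1/((-29 + 27)*(-9 - 1*2)) = -5043*(-1/(2*(-9 - 2))) = -5043/((-11*(-2))) = -5043/22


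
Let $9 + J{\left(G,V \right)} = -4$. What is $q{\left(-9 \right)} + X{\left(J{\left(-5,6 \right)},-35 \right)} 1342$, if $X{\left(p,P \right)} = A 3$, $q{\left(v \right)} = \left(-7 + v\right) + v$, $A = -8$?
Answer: $-32233$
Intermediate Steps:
$J{\left(G,V \right)} = -13$ ($J{\left(G,V \right)} = -9 - 4 = -13$)
$q{\left(v \right)} = -7 + 2 v$
$X{\left(p,P \right)} = -24$ ($X{\left(p,P \right)} = \left(-8\right) 3 = -24$)
$q{\left(-9 \right)} + X{\left(J{\left(-5,6 \right)},-35 \right)} 1342 = \left(-7 + 2 \left(-9\right)\right) - 32208 = \left(-7 - 18\right) - 32208 = -25 - 32208 = -32233$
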